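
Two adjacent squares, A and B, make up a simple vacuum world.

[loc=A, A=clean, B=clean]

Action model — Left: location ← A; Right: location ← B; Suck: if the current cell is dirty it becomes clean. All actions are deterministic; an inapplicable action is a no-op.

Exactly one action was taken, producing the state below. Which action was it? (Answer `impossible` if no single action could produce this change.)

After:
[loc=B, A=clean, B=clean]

Right

try  Left: (A; A:clean, B:clean)
try Right: (B; A:clean, B:clean)  ← match
try  Suck: (A; A:clean, B:clean)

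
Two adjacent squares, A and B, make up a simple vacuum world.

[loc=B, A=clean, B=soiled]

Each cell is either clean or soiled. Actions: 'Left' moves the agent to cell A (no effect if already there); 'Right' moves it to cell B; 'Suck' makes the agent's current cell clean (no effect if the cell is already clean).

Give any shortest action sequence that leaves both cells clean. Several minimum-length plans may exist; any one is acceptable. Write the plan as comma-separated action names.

1) do Suck; now loc=B A=clean B=clean
min 1: B is soiled, one Suck

Suck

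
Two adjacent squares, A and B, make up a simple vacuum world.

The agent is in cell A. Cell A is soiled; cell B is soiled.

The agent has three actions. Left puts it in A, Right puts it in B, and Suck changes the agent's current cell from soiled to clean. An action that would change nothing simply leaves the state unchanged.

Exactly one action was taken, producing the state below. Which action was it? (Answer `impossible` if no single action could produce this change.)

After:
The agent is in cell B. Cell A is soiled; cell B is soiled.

Right

try  Left: in A — A soiled, B soiled
try Right: in B — A soiled, B soiled  ← match
try  Suck: in A — A clean, B soiled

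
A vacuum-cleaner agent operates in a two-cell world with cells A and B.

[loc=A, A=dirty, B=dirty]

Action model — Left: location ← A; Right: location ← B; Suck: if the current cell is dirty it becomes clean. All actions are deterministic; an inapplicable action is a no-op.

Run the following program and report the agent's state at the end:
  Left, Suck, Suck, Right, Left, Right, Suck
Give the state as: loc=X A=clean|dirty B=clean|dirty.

1. Left → loc=A A=dirty B=dirty
2. Suck → loc=A A=clean B=dirty
3. Suck → loc=A A=clean B=dirty
4. Right → loc=B A=clean B=dirty
5. Left → loc=A A=clean B=dirty
6. Right → loc=B A=clean B=dirty
7. Suck → loc=B A=clean B=clean

loc=B A=clean B=clean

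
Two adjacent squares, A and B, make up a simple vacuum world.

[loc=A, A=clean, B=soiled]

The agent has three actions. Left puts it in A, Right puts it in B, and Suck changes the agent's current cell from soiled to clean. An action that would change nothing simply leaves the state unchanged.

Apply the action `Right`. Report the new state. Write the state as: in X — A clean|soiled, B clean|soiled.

start: in A — A clean, B soiled
t=1 Right ⇒ in B — A clean, B soiled

in B — A clean, B soiled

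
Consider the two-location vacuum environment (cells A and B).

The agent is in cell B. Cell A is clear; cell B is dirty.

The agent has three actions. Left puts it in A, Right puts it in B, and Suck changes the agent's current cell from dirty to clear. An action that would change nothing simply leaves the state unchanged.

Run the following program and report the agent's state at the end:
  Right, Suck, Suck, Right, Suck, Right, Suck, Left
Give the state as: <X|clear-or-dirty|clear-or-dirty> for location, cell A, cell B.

1. Right → <B|clear|dirty>
2. Suck → <B|clear|clear>
3. Suck → <B|clear|clear>
4. Right → <B|clear|clear>
5. Suck → <B|clear|clear>
6. Right → <B|clear|clear>
7. Suck → <B|clear|clear>
8. Left → <A|clear|clear>

<A|clear|clear>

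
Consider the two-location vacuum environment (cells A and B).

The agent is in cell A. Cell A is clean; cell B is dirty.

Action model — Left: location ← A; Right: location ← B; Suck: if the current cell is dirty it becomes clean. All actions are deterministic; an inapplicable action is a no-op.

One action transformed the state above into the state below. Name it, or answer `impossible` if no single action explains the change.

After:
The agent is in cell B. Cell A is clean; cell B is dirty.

Right

try  Left: in A — A clean, B dirty
try Right: in B — A clean, B dirty  ← match
try  Suck: in A — A clean, B dirty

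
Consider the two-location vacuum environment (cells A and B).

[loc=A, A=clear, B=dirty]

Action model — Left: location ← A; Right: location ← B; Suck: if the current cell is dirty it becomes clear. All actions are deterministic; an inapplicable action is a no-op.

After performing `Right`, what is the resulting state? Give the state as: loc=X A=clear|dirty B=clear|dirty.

start: loc=A A=clear B=dirty
[1] after Right: loc=B A=clear B=dirty

loc=B A=clear B=dirty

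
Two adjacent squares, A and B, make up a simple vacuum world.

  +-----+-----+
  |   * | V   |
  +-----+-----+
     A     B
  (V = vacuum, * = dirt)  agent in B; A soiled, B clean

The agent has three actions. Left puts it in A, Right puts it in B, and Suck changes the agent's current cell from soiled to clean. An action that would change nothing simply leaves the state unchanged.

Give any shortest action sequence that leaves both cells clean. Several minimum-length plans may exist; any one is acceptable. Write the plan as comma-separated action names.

Left, Suck

Left (#1): loc=A A=soiled B=clean
Suck (#2): loc=A A=clean B=clean
min 2: go A then Suck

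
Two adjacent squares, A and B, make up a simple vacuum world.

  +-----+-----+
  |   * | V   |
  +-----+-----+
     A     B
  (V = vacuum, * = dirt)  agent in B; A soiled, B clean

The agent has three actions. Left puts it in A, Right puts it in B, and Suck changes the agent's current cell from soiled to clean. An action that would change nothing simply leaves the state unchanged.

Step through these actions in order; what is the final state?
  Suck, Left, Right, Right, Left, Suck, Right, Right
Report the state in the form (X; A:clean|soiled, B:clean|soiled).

(B; A:clean, B:clean)

step 1/8 (Suck): (B; A:soiled, B:clean)
step 2/8 (Left): (A; A:soiled, B:clean)
step 3/8 (Right): (B; A:soiled, B:clean)
step 4/8 (Right): (B; A:soiled, B:clean)
step 5/8 (Left): (A; A:soiled, B:clean)
step 6/8 (Suck): (A; A:clean, B:clean)
step 7/8 (Right): (B; A:clean, B:clean)
step 8/8 (Right): (B; A:clean, B:clean)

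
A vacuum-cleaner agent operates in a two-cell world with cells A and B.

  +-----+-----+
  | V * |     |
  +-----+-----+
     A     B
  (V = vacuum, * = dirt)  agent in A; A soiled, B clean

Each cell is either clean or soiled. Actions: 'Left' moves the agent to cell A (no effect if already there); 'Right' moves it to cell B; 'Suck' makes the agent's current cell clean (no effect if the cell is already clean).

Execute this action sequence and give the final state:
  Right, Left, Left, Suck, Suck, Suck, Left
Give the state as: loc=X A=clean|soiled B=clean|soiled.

loc=A A=clean B=clean

Right (#1): loc=B A=soiled B=clean
Left (#2): loc=A A=soiled B=clean
Left (#3): loc=A A=soiled B=clean
Suck (#4): loc=A A=clean B=clean
Suck (#5): loc=A A=clean B=clean
Suck (#6): loc=A A=clean B=clean
Left (#7): loc=A A=clean B=clean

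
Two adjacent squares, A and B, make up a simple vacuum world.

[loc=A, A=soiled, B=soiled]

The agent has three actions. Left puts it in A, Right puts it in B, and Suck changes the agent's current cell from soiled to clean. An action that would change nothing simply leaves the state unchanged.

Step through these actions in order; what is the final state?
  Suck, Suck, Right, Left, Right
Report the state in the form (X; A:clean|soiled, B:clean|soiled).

[1] after Suck: (A; A:clean, B:soiled)
[2] after Suck: (A; A:clean, B:soiled)
[3] after Right: (B; A:clean, B:soiled)
[4] after Left: (A; A:clean, B:soiled)
[5] after Right: (B; A:clean, B:soiled)

(B; A:clean, B:soiled)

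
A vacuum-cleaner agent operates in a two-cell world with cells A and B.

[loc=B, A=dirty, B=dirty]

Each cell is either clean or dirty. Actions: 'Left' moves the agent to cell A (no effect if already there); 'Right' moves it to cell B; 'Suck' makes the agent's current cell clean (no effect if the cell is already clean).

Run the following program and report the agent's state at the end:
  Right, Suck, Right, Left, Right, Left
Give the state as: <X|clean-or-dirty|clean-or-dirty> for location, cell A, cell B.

1. Right → <B|dirty|dirty>
2. Suck → <B|dirty|clean>
3. Right → <B|dirty|clean>
4. Left → <A|dirty|clean>
5. Right → <B|dirty|clean>
6. Left → <A|dirty|clean>

<A|dirty|clean>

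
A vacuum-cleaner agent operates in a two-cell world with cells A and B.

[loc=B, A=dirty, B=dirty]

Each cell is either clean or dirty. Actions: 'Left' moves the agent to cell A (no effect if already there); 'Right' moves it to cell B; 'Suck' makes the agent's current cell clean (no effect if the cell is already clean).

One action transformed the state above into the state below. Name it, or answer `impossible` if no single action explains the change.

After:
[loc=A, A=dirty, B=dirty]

try  Left: in A — A dirty, B dirty  ← match
try Right: in B — A dirty, B dirty
try  Suck: in B — A dirty, B clean

Left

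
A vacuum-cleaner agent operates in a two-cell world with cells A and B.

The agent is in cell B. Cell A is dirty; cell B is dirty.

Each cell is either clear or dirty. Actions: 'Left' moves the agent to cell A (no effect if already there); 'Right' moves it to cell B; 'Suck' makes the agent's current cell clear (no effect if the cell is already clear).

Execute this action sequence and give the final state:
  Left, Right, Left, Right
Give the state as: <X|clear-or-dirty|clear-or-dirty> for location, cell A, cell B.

<B|dirty|dirty>

1) do Left; now <A|dirty|dirty>
2) do Right; now <B|dirty|dirty>
3) do Left; now <A|dirty|dirty>
4) do Right; now <B|dirty|dirty>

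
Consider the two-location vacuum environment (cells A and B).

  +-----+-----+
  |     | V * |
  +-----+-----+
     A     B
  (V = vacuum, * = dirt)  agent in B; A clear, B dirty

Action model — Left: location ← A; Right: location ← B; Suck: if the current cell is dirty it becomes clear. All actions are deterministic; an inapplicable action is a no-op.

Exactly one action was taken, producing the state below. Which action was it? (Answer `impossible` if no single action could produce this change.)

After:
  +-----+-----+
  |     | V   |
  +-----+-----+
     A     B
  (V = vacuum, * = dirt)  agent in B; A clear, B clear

try  Left: <A|clear|dirty>
try Right: <B|clear|dirty>
try  Suck: <B|clear|clear>  ← match

Suck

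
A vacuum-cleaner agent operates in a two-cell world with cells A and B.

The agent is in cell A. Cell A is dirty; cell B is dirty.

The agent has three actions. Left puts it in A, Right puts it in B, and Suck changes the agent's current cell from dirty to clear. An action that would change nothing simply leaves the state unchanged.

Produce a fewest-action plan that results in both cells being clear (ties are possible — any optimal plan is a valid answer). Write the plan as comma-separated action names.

Suck, Right, Suck

step 1/3 (Suck): (A; A:clear, B:dirty)
step 2/3 (Right): (B; A:clear, B:dirty)
step 3/3 (Suck): (B; A:clear, B:clear)
min 3: Suck A + move + Suck B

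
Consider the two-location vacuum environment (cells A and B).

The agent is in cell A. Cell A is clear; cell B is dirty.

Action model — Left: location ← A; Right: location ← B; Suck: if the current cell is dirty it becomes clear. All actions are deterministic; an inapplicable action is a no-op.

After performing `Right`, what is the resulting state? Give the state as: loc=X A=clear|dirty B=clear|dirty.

loc=B A=clear B=dirty

start: loc=A A=clear B=dirty
[1] after Right: loc=B A=clear B=dirty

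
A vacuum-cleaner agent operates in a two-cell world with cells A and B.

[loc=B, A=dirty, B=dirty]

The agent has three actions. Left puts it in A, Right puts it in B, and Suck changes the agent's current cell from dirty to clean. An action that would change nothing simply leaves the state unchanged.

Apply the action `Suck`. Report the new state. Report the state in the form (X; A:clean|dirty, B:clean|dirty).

(B; A:dirty, B:clean)

start: (B; A:dirty, B:dirty)
[1] after Suck: (B; A:dirty, B:clean)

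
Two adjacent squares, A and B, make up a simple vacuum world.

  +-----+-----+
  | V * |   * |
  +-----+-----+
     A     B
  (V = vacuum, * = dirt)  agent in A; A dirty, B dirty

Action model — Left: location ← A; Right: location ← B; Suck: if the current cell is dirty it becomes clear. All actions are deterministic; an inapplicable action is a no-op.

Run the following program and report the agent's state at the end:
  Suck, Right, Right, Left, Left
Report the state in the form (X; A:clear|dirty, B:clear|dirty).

t=1 Suck ⇒ (A; A:clear, B:dirty)
t=2 Right ⇒ (B; A:clear, B:dirty)
t=3 Right ⇒ (B; A:clear, B:dirty)
t=4 Left ⇒ (A; A:clear, B:dirty)
t=5 Left ⇒ (A; A:clear, B:dirty)

(A; A:clear, B:dirty)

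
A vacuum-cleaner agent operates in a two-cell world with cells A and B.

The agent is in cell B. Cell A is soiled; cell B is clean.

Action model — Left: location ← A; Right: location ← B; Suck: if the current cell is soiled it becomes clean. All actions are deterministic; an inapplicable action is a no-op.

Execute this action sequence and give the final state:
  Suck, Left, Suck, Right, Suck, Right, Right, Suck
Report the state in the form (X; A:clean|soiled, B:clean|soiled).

(B; A:clean, B:clean)

step 1/8 (Suck): (B; A:soiled, B:clean)
step 2/8 (Left): (A; A:soiled, B:clean)
step 3/8 (Suck): (A; A:clean, B:clean)
step 4/8 (Right): (B; A:clean, B:clean)
step 5/8 (Suck): (B; A:clean, B:clean)
step 6/8 (Right): (B; A:clean, B:clean)
step 7/8 (Right): (B; A:clean, B:clean)
step 8/8 (Suck): (B; A:clean, B:clean)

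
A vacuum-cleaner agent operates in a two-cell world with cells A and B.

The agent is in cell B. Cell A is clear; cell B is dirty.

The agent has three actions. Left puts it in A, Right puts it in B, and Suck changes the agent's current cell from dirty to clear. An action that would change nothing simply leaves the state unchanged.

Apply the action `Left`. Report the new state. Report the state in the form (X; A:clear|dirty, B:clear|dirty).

start: (B; A:clear, B:dirty)
step 1/1 (Left): (A; A:clear, B:dirty)

(A; A:clear, B:dirty)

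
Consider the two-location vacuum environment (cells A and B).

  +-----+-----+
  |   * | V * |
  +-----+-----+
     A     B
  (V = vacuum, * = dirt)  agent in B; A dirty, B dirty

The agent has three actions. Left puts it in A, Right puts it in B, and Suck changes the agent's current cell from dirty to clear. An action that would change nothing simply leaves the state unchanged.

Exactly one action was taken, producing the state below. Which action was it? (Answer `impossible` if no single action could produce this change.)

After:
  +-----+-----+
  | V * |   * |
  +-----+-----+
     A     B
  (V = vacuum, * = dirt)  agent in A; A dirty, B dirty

try  Left: <A|dirty|dirty>  ← match
try Right: <B|dirty|dirty>
try  Suck: <B|dirty|clear>

Left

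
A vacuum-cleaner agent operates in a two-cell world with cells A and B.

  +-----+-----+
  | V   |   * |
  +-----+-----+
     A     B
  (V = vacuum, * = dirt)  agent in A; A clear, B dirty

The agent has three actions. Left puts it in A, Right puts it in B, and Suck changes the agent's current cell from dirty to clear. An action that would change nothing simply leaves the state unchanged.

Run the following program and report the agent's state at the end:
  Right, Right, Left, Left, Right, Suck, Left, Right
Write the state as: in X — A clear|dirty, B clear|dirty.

in B — A clear, B clear

Right (#1): in B — A clear, B dirty
Right (#2): in B — A clear, B dirty
Left (#3): in A — A clear, B dirty
Left (#4): in A — A clear, B dirty
Right (#5): in B — A clear, B dirty
Suck (#6): in B — A clear, B clear
Left (#7): in A — A clear, B clear
Right (#8): in B — A clear, B clear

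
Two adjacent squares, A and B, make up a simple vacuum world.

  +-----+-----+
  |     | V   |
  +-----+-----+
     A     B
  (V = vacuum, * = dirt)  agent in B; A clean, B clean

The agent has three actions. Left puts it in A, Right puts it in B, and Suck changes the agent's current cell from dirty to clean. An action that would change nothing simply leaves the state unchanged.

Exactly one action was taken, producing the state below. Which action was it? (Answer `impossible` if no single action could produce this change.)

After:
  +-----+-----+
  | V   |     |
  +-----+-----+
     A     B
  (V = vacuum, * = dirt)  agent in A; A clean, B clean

try  Left: <A|clean|clean>  ← match
try Right: <B|clean|clean>
try  Suck: <B|clean|clean>

Left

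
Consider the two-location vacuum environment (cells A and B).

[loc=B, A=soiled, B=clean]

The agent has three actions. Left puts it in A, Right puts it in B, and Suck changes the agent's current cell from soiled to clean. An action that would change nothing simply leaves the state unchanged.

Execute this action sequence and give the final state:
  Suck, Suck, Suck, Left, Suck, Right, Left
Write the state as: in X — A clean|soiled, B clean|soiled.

in A — A clean, B clean

1) do Suck; now in B — A soiled, B clean
2) do Suck; now in B — A soiled, B clean
3) do Suck; now in B — A soiled, B clean
4) do Left; now in A — A soiled, B clean
5) do Suck; now in A — A clean, B clean
6) do Right; now in B — A clean, B clean
7) do Left; now in A — A clean, B clean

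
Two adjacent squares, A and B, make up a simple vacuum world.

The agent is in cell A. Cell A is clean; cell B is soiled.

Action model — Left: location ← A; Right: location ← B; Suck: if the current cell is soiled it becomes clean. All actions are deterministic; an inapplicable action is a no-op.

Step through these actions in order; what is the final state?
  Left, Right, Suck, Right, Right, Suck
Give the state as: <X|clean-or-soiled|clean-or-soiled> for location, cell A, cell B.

<B|clean|clean>

[1] after Left: <A|clean|soiled>
[2] after Right: <B|clean|soiled>
[3] after Suck: <B|clean|clean>
[4] after Right: <B|clean|clean>
[5] after Right: <B|clean|clean>
[6] after Suck: <B|clean|clean>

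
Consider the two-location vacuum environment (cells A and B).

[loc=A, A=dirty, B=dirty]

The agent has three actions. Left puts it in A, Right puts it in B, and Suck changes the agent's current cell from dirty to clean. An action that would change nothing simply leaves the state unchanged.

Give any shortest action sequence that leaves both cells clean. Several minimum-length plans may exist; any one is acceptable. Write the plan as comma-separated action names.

Suck (#1): in A — A clean, B dirty
Right (#2): in B — A clean, B dirty
Suck (#3): in B — A clean, B clean
min 3: Suck A + move + Suck B

Suck, Right, Suck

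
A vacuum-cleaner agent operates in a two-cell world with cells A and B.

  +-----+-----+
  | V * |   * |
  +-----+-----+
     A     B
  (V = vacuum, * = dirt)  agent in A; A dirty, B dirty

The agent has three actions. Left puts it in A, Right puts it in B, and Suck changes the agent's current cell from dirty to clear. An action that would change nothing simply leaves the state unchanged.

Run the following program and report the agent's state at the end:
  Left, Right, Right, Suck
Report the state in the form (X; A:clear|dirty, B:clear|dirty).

1) do Left; now (A; A:dirty, B:dirty)
2) do Right; now (B; A:dirty, B:dirty)
3) do Right; now (B; A:dirty, B:dirty)
4) do Suck; now (B; A:dirty, B:clear)

(B; A:dirty, B:clear)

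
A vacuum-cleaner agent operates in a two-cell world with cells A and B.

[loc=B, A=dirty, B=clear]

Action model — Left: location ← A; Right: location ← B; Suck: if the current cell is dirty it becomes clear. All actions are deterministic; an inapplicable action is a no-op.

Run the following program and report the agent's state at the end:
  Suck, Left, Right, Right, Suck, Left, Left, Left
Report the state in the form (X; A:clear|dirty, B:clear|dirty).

(A; A:dirty, B:clear)

Suck (#1): (B; A:dirty, B:clear)
Left (#2): (A; A:dirty, B:clear)
Right (#3): (B; A:dirty, B:clear)
Right (#4): (B; A:dirty, B:clear)
Suck (#5): (B; A:dirty, B:clear)
Left (#6): (A; A:dirty, B:clear)
Left (#7): (A; A:dirty, B:clear)
Left (#8): (A; A:dirty, B:clear)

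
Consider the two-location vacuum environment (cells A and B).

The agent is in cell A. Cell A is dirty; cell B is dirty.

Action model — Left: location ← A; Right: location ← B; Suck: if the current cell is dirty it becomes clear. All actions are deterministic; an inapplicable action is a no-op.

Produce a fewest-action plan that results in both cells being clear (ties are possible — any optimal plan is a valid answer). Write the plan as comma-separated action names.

t=1 Suck ⇒ (A; A:clear, B:dirty)
t=2 Right ⇒ (B; A:clear, B:dirty)
t=3 Suck ⇒ (B; A:clear, B:clear)
min 3: Suck A + move + Suck B

Suck, Right, Suck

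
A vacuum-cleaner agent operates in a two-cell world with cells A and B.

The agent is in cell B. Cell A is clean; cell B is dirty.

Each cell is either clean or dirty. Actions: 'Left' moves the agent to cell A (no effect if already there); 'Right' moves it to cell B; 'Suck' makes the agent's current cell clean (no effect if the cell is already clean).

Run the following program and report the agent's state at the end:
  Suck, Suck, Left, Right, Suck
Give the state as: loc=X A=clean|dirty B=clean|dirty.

loc=B A=clean B=clean

t=1 Suck ⇒ loc=B A=clean B=clean
t=2 Suck ⇒ loc=B A=clean B=clean
t=3 Left ⇒ loc=A A=clean B=clean
t=4 Right ⇒ loc=B A=clean B=clean
t=5 Suck ⇒ loc=B A=clean B=clean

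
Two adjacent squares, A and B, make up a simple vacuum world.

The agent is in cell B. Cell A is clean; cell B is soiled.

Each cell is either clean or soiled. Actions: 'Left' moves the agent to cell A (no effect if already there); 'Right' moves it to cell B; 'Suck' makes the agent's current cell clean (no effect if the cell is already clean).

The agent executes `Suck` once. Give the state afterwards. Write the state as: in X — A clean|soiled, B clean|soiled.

in B — A clean, B clean

start: in B — A clean, B soiled
1. Suck → in B — A clean, B clean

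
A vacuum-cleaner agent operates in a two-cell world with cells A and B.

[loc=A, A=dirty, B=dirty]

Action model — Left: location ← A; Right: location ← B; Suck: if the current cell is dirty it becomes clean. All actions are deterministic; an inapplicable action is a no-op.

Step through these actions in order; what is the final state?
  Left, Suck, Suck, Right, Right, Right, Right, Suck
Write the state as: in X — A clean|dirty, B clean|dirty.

in B — A clean, B clean

1. Left → in A — A dirty, B dirty
2. Suck → in A — A clean, B dirty
3. Suck → in A — A clean, B dirty
4. Right → in B — A clean, B dirty
5. Right → in B — A clean, B dirty
6. Right → in B — A clean, B dirty
7. Right → in B — A clean, B dirty
8. Suck → in B — A clean, B clean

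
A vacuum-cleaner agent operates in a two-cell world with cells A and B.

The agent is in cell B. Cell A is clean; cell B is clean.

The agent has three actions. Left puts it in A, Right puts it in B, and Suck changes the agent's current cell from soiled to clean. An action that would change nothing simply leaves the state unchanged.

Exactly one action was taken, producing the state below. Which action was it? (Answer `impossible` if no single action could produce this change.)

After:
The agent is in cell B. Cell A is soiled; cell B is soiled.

try  Left: in A — A clean, B clean
try Right: in B — A clean, B clean
try  Suck: in B — A clean, B clean
no single action produces the after-state

impossible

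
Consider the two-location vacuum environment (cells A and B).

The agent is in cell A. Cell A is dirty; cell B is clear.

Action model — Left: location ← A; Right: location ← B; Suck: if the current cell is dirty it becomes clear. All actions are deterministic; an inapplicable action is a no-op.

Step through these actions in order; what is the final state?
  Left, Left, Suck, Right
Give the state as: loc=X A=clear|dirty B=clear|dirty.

loc=B A=clear B=clear

Left (#1): loc=A A=dirty B=clear
Left (#2): loc=A A=dirty B=clear
Suck (#3): loc=A A=clear B=clear
Right (#4): loc=B A=clear B=clear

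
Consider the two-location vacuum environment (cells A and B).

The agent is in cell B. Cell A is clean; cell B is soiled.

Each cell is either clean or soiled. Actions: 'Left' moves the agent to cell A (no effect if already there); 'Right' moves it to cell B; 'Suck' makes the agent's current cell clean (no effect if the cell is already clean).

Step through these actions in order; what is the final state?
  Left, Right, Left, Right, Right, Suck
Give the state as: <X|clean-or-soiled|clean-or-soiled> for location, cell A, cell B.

<B|clean|clean>

Left (#1): <A|clean|soiled>
Right (#2): <B|clean|soiled>
Left (#3): <A|clean|soiled>
Right (#4): <B|clean|soiled>
Right (#5): <B|clean|soiled>
Suck (#6): <B|clean|clean>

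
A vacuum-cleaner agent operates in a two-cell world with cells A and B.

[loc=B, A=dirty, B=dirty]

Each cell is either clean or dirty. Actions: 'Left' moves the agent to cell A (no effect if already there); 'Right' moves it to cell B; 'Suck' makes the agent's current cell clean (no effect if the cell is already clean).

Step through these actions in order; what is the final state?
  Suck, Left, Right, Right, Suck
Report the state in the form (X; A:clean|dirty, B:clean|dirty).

t=1 Suck ⇒ (B; A:dirty, B:clean)
t=2 Left ⇒ (A; A:dirty, B:clean)
t=3 Right ⇒ (B; A:dirty, B:clean)
t=4 Right ⇒ (B; A:dirty, B:clean)
t=5 Suck ⇒ (B; A:dirty, B:clean)

(B; A:dirty, B:clean)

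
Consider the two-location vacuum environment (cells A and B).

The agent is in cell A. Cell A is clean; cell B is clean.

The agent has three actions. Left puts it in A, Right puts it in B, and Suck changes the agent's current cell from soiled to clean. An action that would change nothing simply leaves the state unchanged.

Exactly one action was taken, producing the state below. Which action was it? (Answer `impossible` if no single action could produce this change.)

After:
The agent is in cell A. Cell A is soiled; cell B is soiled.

impossible

try  Left: <A|clean|clean>
try Right: <B|clean|clean>
try  Suck: <A|clean|clean>
no single action produces the after-state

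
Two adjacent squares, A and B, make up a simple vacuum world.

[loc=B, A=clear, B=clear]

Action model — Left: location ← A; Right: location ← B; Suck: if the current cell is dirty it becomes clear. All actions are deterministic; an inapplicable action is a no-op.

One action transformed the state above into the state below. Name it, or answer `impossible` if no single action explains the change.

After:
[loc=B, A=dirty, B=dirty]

impossible

try  Left: (A; A:clear, B:clear)
try Right: (B; A:clear, B:clear)
try  Suck: (B; A:clear, B:clear)
no single action produces the after-state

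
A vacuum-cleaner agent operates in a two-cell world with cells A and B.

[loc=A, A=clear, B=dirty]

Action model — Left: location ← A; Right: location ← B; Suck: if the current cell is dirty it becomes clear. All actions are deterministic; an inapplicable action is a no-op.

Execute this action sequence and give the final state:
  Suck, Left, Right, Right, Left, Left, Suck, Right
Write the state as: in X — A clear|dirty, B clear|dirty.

in B — A clear, B dirty

1) do Suck; now in A — A clear, B dirty
2) do Left; now in A — A clear, B dirty
3) do Right; now in B — A clear, B dirty
4) do Right; now in B — A clear, B dirty
5) do Left; now in A — A clear, B dirty
6) do Left; now in A — A clear, B dirty
7) do Suck; now in A — A clear, B dirty
8) do Right; now in B — A clear, B dirty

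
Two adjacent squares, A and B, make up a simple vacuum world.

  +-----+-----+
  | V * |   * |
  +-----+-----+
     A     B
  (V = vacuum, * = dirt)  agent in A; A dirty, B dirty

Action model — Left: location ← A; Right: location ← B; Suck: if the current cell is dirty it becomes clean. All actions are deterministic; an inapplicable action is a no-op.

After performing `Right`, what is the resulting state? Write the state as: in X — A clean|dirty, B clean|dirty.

start: in A — A dirty, B dirty
1) do Right; now in B — A dirty, B dirty

in B — A dirty, B dirty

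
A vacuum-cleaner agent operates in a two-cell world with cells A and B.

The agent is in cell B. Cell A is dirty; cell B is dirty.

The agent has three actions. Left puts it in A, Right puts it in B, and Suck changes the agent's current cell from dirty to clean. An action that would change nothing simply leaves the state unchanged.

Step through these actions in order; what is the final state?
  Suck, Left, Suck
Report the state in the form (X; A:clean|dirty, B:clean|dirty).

t=1 Suck ⇒ (B; A:dirty, B:clean)
t=2 Left ⇒ (A; A:dirty, B:clean)
t=3 Suck ⇒ (A; A:clean, B:clean)

(A; A:clean, B:clean)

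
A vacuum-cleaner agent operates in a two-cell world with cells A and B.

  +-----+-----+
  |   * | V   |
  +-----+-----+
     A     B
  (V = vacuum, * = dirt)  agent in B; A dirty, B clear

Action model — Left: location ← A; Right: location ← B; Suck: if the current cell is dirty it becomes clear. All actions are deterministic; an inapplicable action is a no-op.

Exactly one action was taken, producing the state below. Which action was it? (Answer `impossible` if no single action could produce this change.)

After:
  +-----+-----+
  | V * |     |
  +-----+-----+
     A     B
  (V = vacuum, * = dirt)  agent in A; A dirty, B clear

try  Left: loc=A A=dirty B=clear  ← match
try Right: loc=B A=dirty B=clear
try  Suck: loc=B A=dirty B=clear

Left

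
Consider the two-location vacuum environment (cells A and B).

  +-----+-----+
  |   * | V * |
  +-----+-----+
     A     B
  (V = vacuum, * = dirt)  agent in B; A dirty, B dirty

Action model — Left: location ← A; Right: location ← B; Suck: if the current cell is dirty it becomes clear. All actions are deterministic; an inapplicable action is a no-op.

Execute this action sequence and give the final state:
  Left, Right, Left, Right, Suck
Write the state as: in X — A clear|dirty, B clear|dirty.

1) do Left; now in A — A dirty, B dirty
2) do Right; now in B — A dirty, B dirty
3) do Left; now in A — A dirty, B dirty
4) do Right; now in B — A dirty, B dirty
5) do Suck; now in B — A dirty, B clear

in B — A dirty, B clear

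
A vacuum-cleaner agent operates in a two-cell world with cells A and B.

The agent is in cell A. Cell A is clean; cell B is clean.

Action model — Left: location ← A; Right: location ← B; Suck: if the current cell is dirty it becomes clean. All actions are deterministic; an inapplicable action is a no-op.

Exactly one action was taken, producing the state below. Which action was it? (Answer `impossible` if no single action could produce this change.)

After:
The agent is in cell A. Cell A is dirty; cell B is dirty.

impossible

try  Left: (A; A:clean, B:clean)
try Right: (B; A:clean, B:clean)
try  Suck: (A; A:clean, B:clean)
no single action produces the after-state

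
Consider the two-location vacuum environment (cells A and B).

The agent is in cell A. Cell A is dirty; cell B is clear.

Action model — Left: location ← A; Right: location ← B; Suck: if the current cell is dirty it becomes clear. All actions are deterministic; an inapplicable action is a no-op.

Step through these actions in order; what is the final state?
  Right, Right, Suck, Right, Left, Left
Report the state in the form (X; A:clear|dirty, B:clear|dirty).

(A; A:dirty, B:clear)

Right (#1): (B; A:dirty, B:clear)
Right (#2): (B; A:dirty, B:clear)
Suck (#3): (B; A:dirty, B:clear)
Right (#4): (B; A:dirty, B:clear)
Left (#5): (A; A:dirty, B:clear)
Left (#6): (A; A:dirty, B:clear)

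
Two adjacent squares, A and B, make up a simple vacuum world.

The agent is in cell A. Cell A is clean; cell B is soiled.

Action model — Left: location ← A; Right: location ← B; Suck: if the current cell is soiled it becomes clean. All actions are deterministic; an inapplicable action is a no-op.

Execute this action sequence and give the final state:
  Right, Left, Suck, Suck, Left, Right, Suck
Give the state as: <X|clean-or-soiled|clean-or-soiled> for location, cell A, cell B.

<B|clean|clean>

1. Right → <B|clean|soiled>
2. Left → <A|clean|soiled>
3. Suck → <A|clean|soiled>
4. Suck → <A|clean|soiled>
5. Left → <A|clean|soiled>
6. Right → <B|clean|soiled>
7. Suck → <B|clean|clean>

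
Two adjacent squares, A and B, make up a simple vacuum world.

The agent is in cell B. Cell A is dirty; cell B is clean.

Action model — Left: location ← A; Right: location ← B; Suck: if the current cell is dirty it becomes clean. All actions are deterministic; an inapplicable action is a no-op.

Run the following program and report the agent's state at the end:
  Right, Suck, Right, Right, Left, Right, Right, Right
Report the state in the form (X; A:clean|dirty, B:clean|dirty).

Right (#1): (B; A:dirty, B:clean)
Suck (#2): (B; A:dirty, B:clean)
Right (#3): (B; A:dirty, B:clean)
Right (#4): (B; A:dirty, B:clean)
Left (#5): (A; A:dirty, B:clean)
Right (#6): (B; A:dirty, B:clean)
Right (#7): (B; A:dirty, B:clean)
Right (#8): (B; A:dirty, B:clean)

(B; A:dirty, B:clean)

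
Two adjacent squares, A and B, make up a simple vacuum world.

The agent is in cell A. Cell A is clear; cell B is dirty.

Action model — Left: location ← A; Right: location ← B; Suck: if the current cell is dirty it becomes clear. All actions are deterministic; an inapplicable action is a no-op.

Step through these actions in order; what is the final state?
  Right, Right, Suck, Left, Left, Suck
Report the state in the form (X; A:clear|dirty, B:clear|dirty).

1. Right → (B; A:clear, B:dirty)
2. Right → (B; A:clear, B:dirty)
3. Suck → (B; A:clear, B:clear)
4. Left → (A; A:clear, B:clear)
5. Left → (A; A:clear, B:clear)
6. Suck → (A; A:clear, B:clear)

(A; A:clear, B:clear)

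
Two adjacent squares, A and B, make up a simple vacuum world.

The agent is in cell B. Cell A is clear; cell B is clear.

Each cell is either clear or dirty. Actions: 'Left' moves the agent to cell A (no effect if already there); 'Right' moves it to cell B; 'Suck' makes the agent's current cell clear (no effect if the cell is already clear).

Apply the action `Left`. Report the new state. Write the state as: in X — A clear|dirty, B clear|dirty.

in A — A clear, B clear

start: in B — A clear, B clear
[1] after Left: in A — A clear, B clear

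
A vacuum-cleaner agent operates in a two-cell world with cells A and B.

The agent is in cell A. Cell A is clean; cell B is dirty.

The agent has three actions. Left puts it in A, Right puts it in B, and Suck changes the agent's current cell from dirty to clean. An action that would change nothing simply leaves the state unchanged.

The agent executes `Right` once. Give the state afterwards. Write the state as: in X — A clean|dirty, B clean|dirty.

start: in A — A clean, B dirty
[1] after Right: in B — A clean, B dirty

in B — A clean, B dirty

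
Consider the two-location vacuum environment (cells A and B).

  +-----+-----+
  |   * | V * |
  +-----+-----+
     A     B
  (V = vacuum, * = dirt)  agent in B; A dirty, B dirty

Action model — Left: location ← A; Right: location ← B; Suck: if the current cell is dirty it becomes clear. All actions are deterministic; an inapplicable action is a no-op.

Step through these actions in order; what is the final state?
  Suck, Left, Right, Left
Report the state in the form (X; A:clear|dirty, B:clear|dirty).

(A; A:dirty, B:clear)

t=1 Suck ⇒ (B; A:dirty, B:clear)
t=2 Left ⇒ (A; A:dirty, B:clear)
t=3 Right ⇒ (B; A:dirty, B:clear)
t=4 Left ⇒ (A; A:dirty, B:clear)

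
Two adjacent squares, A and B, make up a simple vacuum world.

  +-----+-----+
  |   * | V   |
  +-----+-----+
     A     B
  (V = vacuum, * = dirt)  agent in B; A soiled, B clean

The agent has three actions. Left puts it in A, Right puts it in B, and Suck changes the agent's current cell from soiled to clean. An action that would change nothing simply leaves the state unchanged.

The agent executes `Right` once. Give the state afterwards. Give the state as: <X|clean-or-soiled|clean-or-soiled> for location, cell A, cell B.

<B|soiled|clean>

start: <B|soiled|clean>
Right (#1): <B|soiled|clean>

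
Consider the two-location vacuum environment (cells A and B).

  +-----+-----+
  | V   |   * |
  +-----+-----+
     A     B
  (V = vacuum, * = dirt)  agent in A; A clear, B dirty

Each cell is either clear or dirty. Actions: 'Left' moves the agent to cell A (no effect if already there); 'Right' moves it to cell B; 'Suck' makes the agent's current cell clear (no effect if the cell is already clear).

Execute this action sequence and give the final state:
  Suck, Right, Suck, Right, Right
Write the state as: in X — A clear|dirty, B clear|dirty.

in B — A clear, B clear

t=1 Suck ⇒ in A — A clear, B dirty
t=2 Right ⇒ in B — A clear, B dirty
t=3 Suck ⇒ in B — A clear, B clear
t=4 Right ⇒ in B — A clear, B clear
t=5 Right ⇒ in B — A clear, B clear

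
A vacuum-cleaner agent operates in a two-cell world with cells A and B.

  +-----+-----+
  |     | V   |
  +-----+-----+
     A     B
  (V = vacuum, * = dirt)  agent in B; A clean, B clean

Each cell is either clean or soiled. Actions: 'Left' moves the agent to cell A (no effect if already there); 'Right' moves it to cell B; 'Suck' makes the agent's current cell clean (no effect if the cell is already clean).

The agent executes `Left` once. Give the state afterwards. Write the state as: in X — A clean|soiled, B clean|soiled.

start: in B — A clean, B clean
[1] after Left: in A — A clean, B clean

in A — A clean, B clean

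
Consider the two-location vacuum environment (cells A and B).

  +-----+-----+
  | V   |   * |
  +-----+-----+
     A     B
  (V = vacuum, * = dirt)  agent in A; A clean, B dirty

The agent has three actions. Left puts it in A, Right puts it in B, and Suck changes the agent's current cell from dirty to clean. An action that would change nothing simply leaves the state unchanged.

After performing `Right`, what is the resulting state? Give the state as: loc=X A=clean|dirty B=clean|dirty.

start: loc=A A=clean B=dirty
step 1/1 (Right): loc=B A=clean B=dirty

loc=B A=clean B=dirty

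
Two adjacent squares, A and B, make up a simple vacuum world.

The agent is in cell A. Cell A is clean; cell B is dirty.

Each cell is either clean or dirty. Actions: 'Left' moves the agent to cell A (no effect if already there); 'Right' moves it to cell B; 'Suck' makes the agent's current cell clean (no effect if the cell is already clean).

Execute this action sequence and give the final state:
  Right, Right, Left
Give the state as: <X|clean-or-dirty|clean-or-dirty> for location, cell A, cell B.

1) do Right; now <B|clean|dirty>
2) do Right; now <B|clean|dirty>
3) do Left; now <A|clean|dirty>

<A|clean|dirty>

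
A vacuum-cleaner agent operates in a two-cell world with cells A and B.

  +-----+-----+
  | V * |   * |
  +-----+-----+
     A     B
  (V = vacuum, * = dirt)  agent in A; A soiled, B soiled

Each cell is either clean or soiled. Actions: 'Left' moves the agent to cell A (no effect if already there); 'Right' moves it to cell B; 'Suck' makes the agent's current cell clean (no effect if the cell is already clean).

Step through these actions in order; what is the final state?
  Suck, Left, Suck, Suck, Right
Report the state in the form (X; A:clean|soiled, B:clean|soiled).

Suck (#1): (A; A:clean, B:soiled)
Left (#2): (A; A:clean, B:soiled)
Suck (#3): (A; A:clean, B:soiled)
Suck (#4): (A; A:clean, B:soiled)
Right (#5): (B; A:clean, B:soiled)

(B; A:clean, B:soiled)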